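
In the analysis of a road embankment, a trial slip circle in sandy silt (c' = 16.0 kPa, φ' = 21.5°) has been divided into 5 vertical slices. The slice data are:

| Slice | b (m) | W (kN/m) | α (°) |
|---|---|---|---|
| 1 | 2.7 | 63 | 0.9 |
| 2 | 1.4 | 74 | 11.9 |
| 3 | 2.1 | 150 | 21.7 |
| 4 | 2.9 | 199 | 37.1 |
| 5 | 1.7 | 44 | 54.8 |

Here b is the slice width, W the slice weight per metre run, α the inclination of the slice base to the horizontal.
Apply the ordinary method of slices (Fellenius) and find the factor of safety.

Ordinary method of slices: FS = Σ[c'·Δl_i + (W_i cosα_i)·tanφ'] / Σ W_i sinα_i, with Δl_i = b_i / cosα_i.
Slice 1: Δl = 2.7/cos0.9° = 2.700 m; N'_1 = 63·cos0.9° = 63.0; c'Δl = 43.21; W sinα = 1.0
Slice 2: Δl = 1.4/cos11.9° = 1.431 m; N'_2 = 74·cos11.9° = 72.4; c'Δl = 22.89; W sinα = 15.3
Slice 3: Δl = 2.1/cos21.7° = 2.260 m; N'_3 = 150·cos21.7° = 139.4; c'Δl = 36.16; W sinα = 55.5
Slice 4: Δl = 2.9/cos37.1° = 3.636 m; N'_4 = 199·cos37.1° = 158.7; c'Δl = 58.18; W sinα = 120.0
Slice 5: Δl = 1.7/cos54.8° = 2.949 m; N'_5 = 44·cos54.8° = 25.4; c'Δl = 47.19; W sinα = 36.0
Σc'Δl = 207.6 kN/m; ΣN' = 458.9 kN/m; ΣW sinα = 227.7 kN/m
Resisting = 207.6 + 458.9·tan21.5° = 207.6 + 180.7 = 388.4 kN/m
FS = 388.4 / 227.7 = 1.706

FS = 1.71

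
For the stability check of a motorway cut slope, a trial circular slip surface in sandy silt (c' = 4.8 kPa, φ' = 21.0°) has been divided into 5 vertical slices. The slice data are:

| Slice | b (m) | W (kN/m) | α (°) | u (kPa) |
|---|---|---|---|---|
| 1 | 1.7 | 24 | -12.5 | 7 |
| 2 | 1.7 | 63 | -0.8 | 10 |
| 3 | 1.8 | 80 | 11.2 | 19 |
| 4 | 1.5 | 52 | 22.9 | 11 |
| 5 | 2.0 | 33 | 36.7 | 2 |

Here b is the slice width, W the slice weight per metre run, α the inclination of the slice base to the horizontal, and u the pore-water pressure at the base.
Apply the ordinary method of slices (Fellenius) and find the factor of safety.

FS = 2.10

Ordinary method of slices: FS = Σ[c'·Δl_i + (W_i cosα_i − u_i·Δl_i)·tanφ'] / Σ W_i sinα_i, with Δl_i = b_i / cosα_i.
Slice 1: Δl = 1.7/cos(-12.5°) = 1.741 m; N'_1 = 24·cos(-12.5°) − 7·1.741 = 11.2; c'Δl = 8.36; W sinα = -5.2
Slice 2: Δl = 1.7/cos(-0.8°) = 1.700 m; N'_2 = 63·cos(-0.8°) − 10·1.700 = 46.0; c'Δl = 8.16; W sinα = -0.9
Slice 3: Δl = 1.8/cos11.2° = 1.835 m; N'_3 = 80·cos11.2° − 19·1.835 = 43.6; c'Δl = 8.81; W sinα = 15.5
Slice 4: Δl = 1.5/cos22.9° = 1.628 m; N'_4 = 52·cos22.9° − 11·1.628 = 30.0; c'Δl = 7.82; W sinα = 20.2
Slice 5: Δl = 2.0/cos36.7° = 2.494 m; N'_5 = 33·cos36.7° − 2·2.494 = 21.5; c'Δl = 11.97; W sinα = 19.7
Σc'Δl = 45.1 kN/m; ΣN' = 152.3 kN/m; ΣW sinα = 49.4 kN/m
Resisting = 45.1 + 152.3·tan21.0° = 45.1 + 58.5 = 103.6 kN/m
FS = 103.6 / 49.4 = 2.096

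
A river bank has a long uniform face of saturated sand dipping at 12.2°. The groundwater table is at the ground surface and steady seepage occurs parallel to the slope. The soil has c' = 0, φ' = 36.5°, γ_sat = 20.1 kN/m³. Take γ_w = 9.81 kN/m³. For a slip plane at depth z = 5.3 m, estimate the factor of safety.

FS = 1.75

With seepage parallel to the slope and the water table at the surface, the effective normal stress on the slip plane uses the buoyant unit weight γ' = γ_sat − γ_w while the driving shear stress uses γ_sat:
FS = [c' + γ' z cos²β tanφ'] / [γ_sat z sinβ cosβ]
(For c' = 0 this reduces to FS = (γ'/γ_sat)·tanφ'/tanβ.)
γ' = 20.1 − 9.81 = 10.29 kN/m³
Numerator = 0.0 + 10.29·5.3·cos²12.2°·tan36.5° = 0.0 + 10.29·5.3·0.9553·0.7400 = 38.553 kPa
Denominator = 20.1·5.3·sin12.2°·cos12.2° = 20.1·5.3·0.2113·0.9774 = 22.004 kPa
FS = 38.553 / 22.004 = 1.752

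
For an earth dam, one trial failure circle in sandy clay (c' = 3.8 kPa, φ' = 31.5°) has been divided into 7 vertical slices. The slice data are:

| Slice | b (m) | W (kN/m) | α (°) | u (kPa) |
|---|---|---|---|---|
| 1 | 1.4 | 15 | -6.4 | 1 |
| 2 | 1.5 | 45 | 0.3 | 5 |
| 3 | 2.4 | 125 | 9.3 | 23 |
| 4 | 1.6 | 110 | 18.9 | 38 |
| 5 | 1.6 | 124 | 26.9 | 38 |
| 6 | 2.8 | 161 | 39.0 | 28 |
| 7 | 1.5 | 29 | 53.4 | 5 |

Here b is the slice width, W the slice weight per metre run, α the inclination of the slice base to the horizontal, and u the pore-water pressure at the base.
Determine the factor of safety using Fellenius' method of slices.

Ordinary method of slices: FS = Σ[c'·Δl_i + (W_i cosα_i − u_i·Δl_i)·tanφ'] / Σ W_i sinα_i, with Δl_i = b_i / cosα_i.
Slice 1: Δl = 1.4/cos(-6.4°) = 1.409 m; N'_1 = 15·cos(-6.4°) − 1·1.409 = 13.5; c'Δl = 5.35; W sinα = -1.7
Slice 2: Δl = 1.5/cos0.3° = 1.500 m; N'_2 = 45·cos0.3° − 5·1.500 = 37.5; c'Δl = 5.70; W sinα = 0.2
Slice 3: Δl = 2.4/cos9.3° = 2.432 m; N'_3 = 125·cos9.3° − 23·2.432 = 67.4; c'Δl = 9.24; W sinα = 20.2
Slice 4: Δl = 1.6/cos18.9° = 1.691 m; N'_4 = 110·cos18.9° − 38·1.691 = 39.8; c'Δl = 6.43; W sinα = 35.6
Slice 5: Δl = 1.6/cos26.9° = 1.794 m; N'_5 = 124·cos26.9° − 38·1.794 = 42.4; c'Δl = 6.82; W sinα = 56.1
Slice 6: Δl = 2.8/cos39.0° = 3.603 m; N'_6 = 161·cos39.0° − 28·3.603 = 24.2; c'Δl = 13.69; W sinα = 101.3
Slice 7: Δl = 1.5/cos53.4° = 2.516 m; N'_7 = 29·cos53.4° − 5·2.516 = 4.7; c'Δl = 9.56; W sinα = 23.3
Σc'Δl = 56.8 kN/m; ΣN' = 229.6 kN/m; ΣW sinα = 235.1 kN/m
Resisting = 56.8 + 229.6·tan31.5° = 56.8 + 140.7 = 197.5 kN/m
FS = 197.5 / 235.1 = 0.840

FS = 0.84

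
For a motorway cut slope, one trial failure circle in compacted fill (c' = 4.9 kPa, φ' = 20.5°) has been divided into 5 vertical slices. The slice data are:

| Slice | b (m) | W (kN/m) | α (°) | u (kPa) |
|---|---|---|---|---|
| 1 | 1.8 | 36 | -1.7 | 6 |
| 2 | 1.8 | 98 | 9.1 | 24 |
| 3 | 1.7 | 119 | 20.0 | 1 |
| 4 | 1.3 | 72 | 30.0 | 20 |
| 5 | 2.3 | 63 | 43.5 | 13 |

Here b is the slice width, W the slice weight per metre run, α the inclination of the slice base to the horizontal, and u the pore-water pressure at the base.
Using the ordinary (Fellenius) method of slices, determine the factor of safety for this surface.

FS = 0.99

Ordinary method of slices: FS = Σ[c'·Δl_i + (W_i cosα_i − u_i·Δl_i)·tanφ'] / Σ W_i sinα_i, with Δl_i = b_i / cosα_i.
Slice 1: Δl = 1.8/cos(-1.7°) = 1.801 m; N'_1 = 36·cos(-1.7°) − 6·1.801 = 25.2; c'Δl = 8.82; W sinα = -1.1
Slice 2: Δl = 1.8/cos9.1° = 1.823 m; N'_2 = 98·cos9.1° − 24·1.823 = 53.0; c'Δl = 8.93; W sinα = 15.5
Slice 3: Δl = 1.7/cos20.0° = 1.809 m; N'_3 = 119·cos20.0° − 1·1.809 = 110.0; c'Δl = 8.86; W sinα = 40.7
Slice 4: Δl = 1.3/cos30.0° = 1.501 m; N'_4 = 72·cos30.0° − 20·1.501 = 32.3; c'Δl = 7.36; W sinα = 36.0
Slice 5: Δl = 2.3/cos43.5° = 3.171 m; N'_5 = 63·cos43.5° − 13·3.171 = 4.5; c'Δl = 15.54; W sinα = 43.4
Σc'Δl = 49.5 kN/m; ΣN' = 225.0 kN/m; ΣW sinα = 134.5 kN/m
Resisting = 49.5 + 225.0·tan20.5° = 49.5 + 84.1 = 133.6 kN/m
FS = 133.6 / 134.5 = 0.994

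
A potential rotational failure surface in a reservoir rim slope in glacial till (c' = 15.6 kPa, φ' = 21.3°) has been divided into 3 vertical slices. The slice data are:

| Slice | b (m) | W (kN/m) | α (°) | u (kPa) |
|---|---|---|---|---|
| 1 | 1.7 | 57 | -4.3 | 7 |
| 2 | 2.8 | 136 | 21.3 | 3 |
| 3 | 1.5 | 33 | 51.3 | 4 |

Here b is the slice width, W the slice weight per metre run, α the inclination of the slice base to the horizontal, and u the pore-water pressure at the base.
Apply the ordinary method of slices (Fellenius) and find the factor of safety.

FS = 2.52

Ordinary method of slices: FS = Σ[c'·Δl_i + (W_i cosα_i − u_i·Δl_i)·tanφ'] / Σ W_i sinα_i, with Δl_i = b_i / cosα_i.
Slice 1: Δl = 1.7/cos(-4.3°) = 1.705 m; N'_1 = 57·cos(-4.3°) − 7·1.705 = 44.9; c'Δl = 26.59; W sinα = -4.3
Slice 2: Δl = 2.8/cos21.3° = 3.005 m; N'_2 = 136·cos21.3° − 3·3.005 = 117.7; c'Δl = 46.88; W sinα = 49.4
Slice 3: Δl = 1.5/cos51.3° = 2.399 m; N'_3 = 33·cos51.3° − 4·2.399 = 11.0; c'Δl = 37.43; W sinα = 25.8
Σc'Δl = 110.9 kN/m; ΣN' = 173.6 kN/m; ΣW sinα = 70.9 kN/m
Resisting = 110.9 + 173.6·tan21.3° = 110.9 + 67.7 = 178.6 kN/m
FS = 178.6 / 70.9 = 2.520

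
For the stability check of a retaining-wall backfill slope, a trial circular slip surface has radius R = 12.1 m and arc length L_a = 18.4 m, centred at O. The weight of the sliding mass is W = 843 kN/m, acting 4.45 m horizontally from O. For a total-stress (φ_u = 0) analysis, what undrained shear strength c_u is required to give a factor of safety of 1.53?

FS = c_u·L_a·R / (W·d), so c_u = FS·W·d / (L_a·R).
c_u = 1.53·843·4.45 / (18.40·12.1) = 5739.6 / 222.64 = 25.78 kPa

c_u = 25.8 kPa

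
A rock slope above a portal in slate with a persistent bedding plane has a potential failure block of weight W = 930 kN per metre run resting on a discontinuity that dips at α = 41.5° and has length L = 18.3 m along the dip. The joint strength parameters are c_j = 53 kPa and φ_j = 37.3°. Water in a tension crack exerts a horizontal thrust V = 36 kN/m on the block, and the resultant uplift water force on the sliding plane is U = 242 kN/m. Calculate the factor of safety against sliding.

Resolving the block weight along and normal to the plane and applying the Mohr–Coulomb strength on the joint:
N' = W cosα − U − V sinα = 930·cos41.5° − 242 − 36·sin41.5° = 430.7 kN/m
Driving force T = W sinα + V cosα = 930·sin41.5° + 36·cos41.5° = 643.2 kN/m
Resisting force R = c_j·L + N'·tanφ_j = 53·18.3 + 430.7·tan37.3° = 969.9 + 328.1 = 1298.0 kN/m
FS = R / T = 1298.0 / 643.2 = 2.018

FS = 2.02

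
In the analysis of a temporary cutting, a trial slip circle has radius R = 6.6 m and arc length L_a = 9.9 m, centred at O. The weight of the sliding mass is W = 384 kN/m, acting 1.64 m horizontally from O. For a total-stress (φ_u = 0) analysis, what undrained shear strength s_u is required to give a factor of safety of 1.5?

FS = s_u·L_a·R / (W·d), so s_u = FS·W·d / (L_a·R).
s_u = 1.5·384·1.64 / (9.90·6.6) = 944.6 / 65.34 = 14.46 kPa

s_u = 14.5 kPa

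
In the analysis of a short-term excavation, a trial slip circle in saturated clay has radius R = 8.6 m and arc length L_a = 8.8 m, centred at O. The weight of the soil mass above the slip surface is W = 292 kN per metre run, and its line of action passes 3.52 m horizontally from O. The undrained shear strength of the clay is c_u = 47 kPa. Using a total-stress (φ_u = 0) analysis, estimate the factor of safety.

FS = 3.46

Taking moments about the centre O, the resisting moment is provided by the undrained shear strength acting along the arc:
M_R = c_u·L_a·R = 47·8.80·8.6 = 3557.0 kN·m/m
M_D = W·d = 292·3.52 = 1027.8 kN·m/m
FS = M_R / M_D = 3557.0 / 1027.8 = 3.461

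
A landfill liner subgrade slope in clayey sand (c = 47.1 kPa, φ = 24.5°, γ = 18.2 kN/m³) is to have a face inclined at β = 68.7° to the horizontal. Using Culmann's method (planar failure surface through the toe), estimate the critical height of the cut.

H_c = 31.00 m

Culmann's analysis gives the critical failure plane at α_cr = (β + φ)/2 = (68.7 + 24.5)/2 = 46.6°, and the critical height
H_c = (4c/γ) · sinβ cosφ / [1 − cos(β − φ)]
    = (4·47.1/18.2) · sin68.7°·cos24.5° / [1 − cos(44.2°)]
    = 10.352 · 0.9317·0.9100 / [1 − 0.7169]
    = 10.352 · 0.8478 / 0.2831
    = 31.00 m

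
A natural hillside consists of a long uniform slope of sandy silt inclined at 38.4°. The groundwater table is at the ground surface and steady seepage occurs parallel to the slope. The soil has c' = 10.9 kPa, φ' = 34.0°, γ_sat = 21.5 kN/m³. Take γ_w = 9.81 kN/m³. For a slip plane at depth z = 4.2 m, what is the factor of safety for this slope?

FS = 0.71

With seepage parallel to the slope and the water table at the surface, the effective normal stress on the slip plane uses the buoyant unit weight γ' = γ_sat − γ_w while the driving shear stress uses γ_sat:
FS = [c' + γ' z cos²β tanφ'] / [γ_sat z sinβ cosβ]
γ' = 21.5 − 9.81 = 11.69 kN/m³
Numerator = 10.9 + 11.69·4.2·cos²38.4°·tan34.0° = 10.9 + 11.69·4.2·0.6142·0.6745 = 31.240 kPa
Denominator = 21.5·4.2·sin38.4°·cos38.4° = 21.5·4.2·0.6211·0.7837 = 43.957 kPa
FS = 31.240 / 43.957 = 0.711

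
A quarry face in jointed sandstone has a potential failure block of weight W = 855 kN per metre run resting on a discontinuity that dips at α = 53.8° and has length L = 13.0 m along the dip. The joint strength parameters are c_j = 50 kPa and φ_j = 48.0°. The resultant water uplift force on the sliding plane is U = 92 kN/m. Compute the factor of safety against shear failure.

FS = 1.61

Resolving the block weight along and normal to the plane and applying the Mohr–Coulomb strength on the joint:
N' = W cosα − U = 855·cos53.8° − 92 = 413.0 kN/m
Driving force T = W sinα = 855·sin53.8° = 690.0 kN/m
Resisting force R = c_j·L + N'·tanφ_j = 50·13.0 + 413.0·tan48.0° = 650.0 + 458.6 = 1108.6 kN/m
FS = R / T = 1108.6 / 690.0 = 1.607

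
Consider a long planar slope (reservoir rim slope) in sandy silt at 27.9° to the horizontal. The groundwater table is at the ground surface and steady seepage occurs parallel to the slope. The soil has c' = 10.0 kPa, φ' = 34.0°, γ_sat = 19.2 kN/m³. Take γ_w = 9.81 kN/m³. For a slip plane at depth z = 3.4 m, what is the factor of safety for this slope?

FS = 0.99

With seepage parallel to the slope and the water table at the surface, the effective normal stress on the slip plane uses the buoyant unit weight γ' = γ_sat − γ_w while the driving shear stress uses γ_sat:
FS = [c' + γ' z cos²β tanφ'] / [γ_sat z sinβ cosβ]
γ' = 19.2 − 9.81 = 9.39 kN/m³
Numerator = 10.0 + 9.39·3.4·cos²27.9°·tan34.0° = 10.0 + 9.39·3.4·0.7810·0.6745 = 26.819 kPa
Denominator = 19.2·3.4·sin27.9°·cos27.9° = 19.2·3.4·0.4679·0.8838 = 26.996 kPa
FS = 26.819 / 26.996 = 0.993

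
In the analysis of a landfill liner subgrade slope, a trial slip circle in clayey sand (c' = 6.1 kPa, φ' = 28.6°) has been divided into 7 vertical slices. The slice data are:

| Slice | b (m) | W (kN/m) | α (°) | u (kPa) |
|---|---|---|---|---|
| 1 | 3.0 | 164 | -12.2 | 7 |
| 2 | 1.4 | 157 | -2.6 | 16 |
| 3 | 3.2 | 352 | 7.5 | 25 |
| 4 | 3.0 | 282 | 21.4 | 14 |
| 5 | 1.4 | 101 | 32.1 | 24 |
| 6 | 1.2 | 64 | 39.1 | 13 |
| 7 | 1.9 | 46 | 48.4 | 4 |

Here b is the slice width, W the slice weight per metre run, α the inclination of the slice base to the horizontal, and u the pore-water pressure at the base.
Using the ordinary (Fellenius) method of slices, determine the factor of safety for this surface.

FS = 2.42

Ordinary method of slices: FS = Σ[c'·Δl_i + (W_i cosα_i − u_i·Δl_i)·tanφ'] / Σ W_i sinα_i, with Δl_i = b_i / cosα_i.
Slice 1: Δl = 3.0/cos(-12.2°) = 3.069 m; N'_1 = 164·cos(-12.2°) − 7·3.069 = 138.8; c'Δl = 18.72; W sinα = -34.7
Slice 2: Δl = 1.4/cos(-2.6°) = 1.401 m; N'_2 = 157·cos(-2.6°) − 16·1.401 = 134.4; c'Δl = 8.55; W sinα = -7.1
Slice 3: Δl = 3.2/cos7.5° = 3.228 m; N'_3 = 352·cos7.5° − 25·3.228 = 268.3; c'Δl = 19.69; W sinα = 45.9
Slice 4: Δl = 3.0/cos21.4° = 3.222 m; N'_4 = 282·cos21.4° − 14·3.222 = 217.4; c'Δl = 19.66; W sinα = 102.9
Slice 5: Δl = 1.4/cos32.1° = 1.653 m; N'_5 = 101·cos32.1° − 24·1.653 = 45.9; c'Δl = 10.08; W sinα = 53.7
Slice 6: Δl = 1.2/cos39.1° = 1.546 m; N'_6 = 64·cos39.1° − 13·1.546 = 29.6; c'Δl = 9.43; W sinα = 40.4
Slice 7: Δl = 1.9/cos48.4° = 2.862 m; N'_7 = 46·cos48.4° − 4·2.862 = 19.1; c'Δl = 17.46; W sinα = 34.4
Σc'Δl = 103.6 kN/m; ΣN' = 853.5 kN/m; ΣW sinα = 235.5 kN/m
Resisting = 103.6 + 853.5·tan28.6° = 103.6 + 465.4 = 568.9 kN/m
FS = 568.9 / 235.5 = 2.416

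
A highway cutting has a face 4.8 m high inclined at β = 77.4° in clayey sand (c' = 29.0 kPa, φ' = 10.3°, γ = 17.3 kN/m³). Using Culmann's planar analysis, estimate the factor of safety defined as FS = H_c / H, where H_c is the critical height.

H_c = (4c'/γ) · sinβ cosφ' / [1 − cos(β − φ')]
    = (4·29.0/17.3) · sin77.4°·cos10.3° / [1 − cos67.1°]
    = 6.705 · 0.9602 / 0.6109 = 10.54 m
FS = H_c / H = 10.54 / 4.8 = 2.196

FS = 2.20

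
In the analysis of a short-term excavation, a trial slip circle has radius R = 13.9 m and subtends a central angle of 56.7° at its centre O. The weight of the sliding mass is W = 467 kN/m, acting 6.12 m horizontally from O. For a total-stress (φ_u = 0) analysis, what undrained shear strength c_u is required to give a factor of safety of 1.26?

FS = c_u·L_a·R / (W·d), so c_u = FS·W·d / (L_a·R).
Arc length L_a = R·θ = 13.9·(56.7°·π/180) = 13.9·0.9896 = 13.76 m
c_u = 1.26·467·6.12 / (13.76·13.9) = 3601.1 / 191.20 = 18.83 kPa

c_u = 18.8 kPa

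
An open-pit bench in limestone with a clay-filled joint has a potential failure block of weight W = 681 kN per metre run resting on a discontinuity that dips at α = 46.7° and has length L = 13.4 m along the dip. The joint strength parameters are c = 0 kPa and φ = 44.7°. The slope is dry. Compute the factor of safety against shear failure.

FS = 0.93

Resolving the block weight along and normal to the plane and applying the Mohr–Coulomb strength on the joint:
N' = W cosα = 681·cos46.7° = 467.0 kN/m
Driving force T = W sinα = 681·sin46.7° = 495.6 kN/m
Resisting force R = c·L + N'·tanφ = 0·13.4 + 467.0·tan44.7° = 0.0 + 462.2 = 462.2 kN/m
FS = R / T = 462.2 / 495.6 = 0.933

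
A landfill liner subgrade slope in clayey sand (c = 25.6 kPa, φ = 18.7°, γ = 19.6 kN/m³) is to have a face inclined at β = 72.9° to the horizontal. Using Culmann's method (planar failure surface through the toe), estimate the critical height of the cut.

H_c = 11.40 m

Culmann's analysis gives the critical failure plane at α_cr = (β + φ)/2 = (72.9 + 18.7)/2 = 45.8°, and the critical height
H_c = (4c/γ) · sinβ cosφ / [1 − cos(β − φ)]
    = (4·25.6/19.6) · sin72.9°·cos18.7° / [1 − cos(54.2°)]
    = 5.224 · 0.9558·0.9472 / [1 − 0.5850]
    = 5.224 · 0.9053 / 0.4150
    = 11.40 m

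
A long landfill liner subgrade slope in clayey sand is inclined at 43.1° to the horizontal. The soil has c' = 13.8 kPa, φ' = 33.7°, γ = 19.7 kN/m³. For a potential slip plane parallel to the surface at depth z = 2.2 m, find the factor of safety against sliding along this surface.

For an infinite slope with a slip plane parallel to the surface (no pore pressure): FS = [c' + γz cos²β tanφ'] / [γz sinβ cosβ].
γz = 19.7·2.2 = 43.34 kN/m²
Numerator = 13.8 + 43.34·cos²43.1°·tan33.7° = 13.8 + 43.34·0.5331·0.6669 = 29.210 kPa
Denominator = 43.34·sin43.1°·cos43.1° = 43.34·0.6833·0.7302 = 21.622 kPa
FS = 29.210 / 21.622 = 1.351

FS = 1.35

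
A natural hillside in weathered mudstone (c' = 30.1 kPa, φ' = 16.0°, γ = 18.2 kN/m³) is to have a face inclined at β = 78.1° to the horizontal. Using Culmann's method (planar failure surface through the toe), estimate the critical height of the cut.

H_c = 11.69 m

Culmann's analysis gives the critical failure plane at α_cr = (β + φ')/2 = (78.1 + 16.0)/2 = 47.0°, and the critical height
H_c = (4c'/γ) · sinβ cosφ' / [1 − cos(β − φ')]
    = (4·30.1/18.2) · sin78.1°·cos16.0° / [1 − cos(62.1°)]
    = 6.615 · 0.9785·0.9613 / [1 − 0.4679]
    = 6.615 · 0.9406 / 0.5321
    = 11.69 m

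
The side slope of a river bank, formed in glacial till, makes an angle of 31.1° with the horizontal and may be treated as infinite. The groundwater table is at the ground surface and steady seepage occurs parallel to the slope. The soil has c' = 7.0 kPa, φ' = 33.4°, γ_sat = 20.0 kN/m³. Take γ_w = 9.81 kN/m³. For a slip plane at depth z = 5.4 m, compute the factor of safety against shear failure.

FS = 0.70

With seepage parallel to the slope and the water table at the surface, the effective normal stress on the slip plane uses the buoyant unit weight γ' = γ_sat − γ_w while the driving shear stress uses γ_sat:
FS = [c' + γ' z cos²β tanφ'] / [γ_sat z sinβ cosβ]
γ' = 20.0 − 9.81 = 10.19 kN/m³
Numerator = 7.0 + 10.19·5.4·cos²31.1°·tan33.4° = 7.0 + 10.19·5.4·0.7332·0.6594 = 33.602 kPa
Denominator = 20.0·5.4·sin31.1°·cos31.1° = 20.0·5.4·0.5165·0.8563 = 47.767 kPa
FS = 33.602 / 47.767 = 0.703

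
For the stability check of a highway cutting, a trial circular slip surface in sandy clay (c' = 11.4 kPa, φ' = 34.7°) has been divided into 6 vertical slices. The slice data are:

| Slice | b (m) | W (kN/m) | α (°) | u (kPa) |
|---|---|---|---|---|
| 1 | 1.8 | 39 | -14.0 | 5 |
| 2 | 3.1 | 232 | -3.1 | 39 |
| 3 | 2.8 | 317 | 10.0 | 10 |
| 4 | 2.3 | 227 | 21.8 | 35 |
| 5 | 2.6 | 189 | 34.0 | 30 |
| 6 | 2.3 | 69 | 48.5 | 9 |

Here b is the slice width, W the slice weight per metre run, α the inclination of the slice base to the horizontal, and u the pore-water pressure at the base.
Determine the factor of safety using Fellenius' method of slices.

Ordinary method of slices: FS = Σ[c'·Δl_i + (W_i cosα_i − u_i·Δl_i)·tanφ'] / Σ W_i sinα_i, with Δl_i = b_i / cosα_i.
Slice 1: Δl = 1.8/cos(-14.0°) = 1.855 m; N'_1 = 39·cos(-14.0°) − 5·1.855 = 28.6; c'Δl = 21.15; W sinα = -9.4
Slice 2: Δl = 3.1/cos(-3.1°) = 3.105 m; N'_2 = 232·cos(-3.1°) − 39·3.105 = 110.6; c'Δl = 35.39; W sinα = -12.5
Slice 3: Δl = 2.8/cos10.0° = 2.843 m; N'_3 = 317·cos10.0° − 10·2.843 = 283.8; c'Δl = 32.41; W sinα = 55.0
Slice 4: Δl = 2.3/cos21.8° = 2.477 m; N'_4 = 227·cos21.8° − 35·2.477 = 124.1; c'Δl = 28.24; W sinα = 84.3
Slice 5: Δl = 2.6/cos34.0° = 3.136 m; N'_5 = 189·cos34.0° − 30·3.136 = 62.6; c'Δl = 35.75; W sinα = 105.7
Slice 6: Δl = 2.3/cos48.5° = 3.471 m; N'_6 = 69·cos48.5° − 9·3.471 = 14.5; c'Δl = 39.57; W sinα = 51.7
Σc'Δl = 192.5 kN/m; ΣN' = 624.1 kN/m; ΣW sinα = 274.7 kN/m
Resisting = 192.5 + 624.1·tan34.7° = 192.5 + 432.1 = 624.6 kN/m
FS = 624.6 / 274.7 = 2.274

FS = 2.27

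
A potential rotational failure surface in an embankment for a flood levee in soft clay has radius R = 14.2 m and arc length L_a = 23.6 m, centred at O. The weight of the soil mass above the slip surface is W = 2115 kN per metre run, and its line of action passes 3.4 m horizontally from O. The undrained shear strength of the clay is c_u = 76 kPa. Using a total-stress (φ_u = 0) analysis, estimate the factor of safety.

Taking moments about the centre O, the resisting moment is provided by the undrained shear strength acting along the arc:
M_R = c_u·L_a·R = 76·23.60·14.2 = 25469.1 kN·m/m
M_D = W·d = 2115·3.4 = 7191.0 kN·m/m
FS = M_R / M_D = 25469.1 / 7191.0 = 3.542

FS = 3.54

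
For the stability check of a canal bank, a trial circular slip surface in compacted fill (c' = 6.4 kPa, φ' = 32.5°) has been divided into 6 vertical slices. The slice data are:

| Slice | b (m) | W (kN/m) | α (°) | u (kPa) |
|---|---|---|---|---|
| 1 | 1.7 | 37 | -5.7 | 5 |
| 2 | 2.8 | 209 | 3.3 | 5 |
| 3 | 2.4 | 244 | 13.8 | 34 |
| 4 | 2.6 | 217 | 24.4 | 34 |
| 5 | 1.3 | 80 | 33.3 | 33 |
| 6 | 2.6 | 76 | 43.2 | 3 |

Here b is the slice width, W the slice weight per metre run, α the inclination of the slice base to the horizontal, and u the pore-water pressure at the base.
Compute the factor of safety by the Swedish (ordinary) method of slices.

Ordinary method of slices: FS = Σ[c'·Δl_i + (W_i cosα_i − u_i·Δl_i)·tanφ'] / Σ W_i sinα_i, with Δl_i = b_i / cosα_i.
Slice 1: Δl = 1.7/cos(-5.7°) = 1.708 m; N'_1 = 37·cos(-5.7°) − 5·1.708 = 28.3; c'Δl = 10.93; W sinα = -3.7
Slice 2: Δl = 2.8/cos3.3° = 2.805 m; N'_2 = 209·cos3.3° − 5·2.805 = 194.6; c'Δl = 17.95; W sinα = 12.0
Slice 3: Δl = 2.4/cos13.8° = 2.471 m; N'_3 = 244·cos13.8° − 34·2.471 = 152.9; c'Δl = 15.82; W sinα = 58.2
Slice 4: Δl = 2.6/cos24.4° = 2.855 m; N'_4 = 217·cos24.4° − 34·2.855 = 100.5; c'Δl = 18.27; W sinα = 89.6
Slice 5: Δl = 1.3/cos33.3° = 1.555 m; N'_5 = 80·cos33.3° − 33·1.555 = 15.5; c'Δl = 9.95; W sinα = 43.9
Slice 6: Δl = 2.6/cos43.2° = 3.567 m; N'_6 = 76·cos43.2° − 3·3.567 = 44.7; c'Δl = 22.83; W sinα = 52.0
Σc'Δl = 95.8 kN/m; ΣN' = 536.6 kN/m; ΣW sinα = 252.1 kN/m
Resisting = 95.8 + 536.6·tan32.5° = 95.8 + 341.9 = 437.6 kN/m
FS = 437.6 / 252.1 = 1.736

FS = 1.74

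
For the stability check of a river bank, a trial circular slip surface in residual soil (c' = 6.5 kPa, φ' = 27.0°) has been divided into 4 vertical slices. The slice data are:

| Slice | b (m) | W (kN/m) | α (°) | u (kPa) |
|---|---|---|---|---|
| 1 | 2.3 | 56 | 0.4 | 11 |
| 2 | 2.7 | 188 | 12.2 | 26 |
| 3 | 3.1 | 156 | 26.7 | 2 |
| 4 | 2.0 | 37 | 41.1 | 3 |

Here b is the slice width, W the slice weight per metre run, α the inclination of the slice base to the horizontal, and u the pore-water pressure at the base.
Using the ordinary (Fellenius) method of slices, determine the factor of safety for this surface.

FS = 1.66

Ordinary method of slices: FS = Σ[c'·Δl_i + (W_i cosα_i − u_i·Δl_i)·tanφ'] / Σ W_i sinα_i, with Δl_i = b_i / cosα_i.
Slice 1: Δl = 2.3/cos0.4° = 2.300 m; N'_1 = 56·cos0.4° − 11·2.300 = 30.7; c'Δl = 14.95; W sinα = 0.4
Slice 2: Δl = 2.7/cos12.2° = 2.762 m; N'_2 = 188·cos12.2° − 26·2.762 = 111.9; c'Δl = 17.96; W sinα = 39.7
Slice 3: Δl = 3.1/cos26.7° = 3.470 m; N'_3 = 156·cos26.7° − 2·3.470 = 132.4; c'Δl = 22.56; W sinα = 70.1
Slice 4: Δl = 2.0/cos41.1° = 2.654 m; N'_4 = 37·cos41.1° − 3·2.654 = 19.9; c'Δl = 17.25; W sinα = 24.3
Σc'Δl = 72.7 kN/m; ΣN' = 295.0 kN/m; ΣW sinα = 134.5 kN/m
Resisting = 72.7 + 295.0·tan27.0° = 72.7 + 150.3 = 223.0 kN/m
FS = 223.0 / 134.5 = 1.658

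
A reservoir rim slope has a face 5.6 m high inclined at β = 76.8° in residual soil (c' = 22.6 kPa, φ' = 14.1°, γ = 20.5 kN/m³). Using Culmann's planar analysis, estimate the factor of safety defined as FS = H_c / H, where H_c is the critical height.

FS = 1.37

H_c = (4c'/γ) · sinβ cosφ' / [1 − cos(β − φ')]
    = (4·22.6/20.5) · sin76.8°·cos14.1° / [1 − cos62.7°]
    = 4.410 · 0.9442 / 0.5414 = 7.69 m
FS = H_c / H = 7.69 / 5.6 = 1.374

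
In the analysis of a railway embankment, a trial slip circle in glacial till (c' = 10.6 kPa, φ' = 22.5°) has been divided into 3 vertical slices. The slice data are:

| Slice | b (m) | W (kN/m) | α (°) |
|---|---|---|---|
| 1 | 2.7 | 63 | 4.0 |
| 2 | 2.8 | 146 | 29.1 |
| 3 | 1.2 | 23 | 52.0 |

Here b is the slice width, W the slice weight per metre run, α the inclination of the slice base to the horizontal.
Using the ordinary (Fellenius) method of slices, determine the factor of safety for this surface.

FS = 1.80

Ordinary method of slices: FS = Σ[c'·Δl_i + (W_i cosα_i)·tanφ'] / Σ W_i sinα_i, with Δl_i = b_i / cosα_i.
Slice 1: Δl = 2.7/cos4.0° = 2.707 m; N'_1 = 63·cos4.0° = 62.8; c'Δl = 28.69; W sinα = 4.4
Slice 2: Δl = 2.8/cos29.1° = 3.204 m; N'_2 = 146·cos29.1° = 127.6; c'Δl = 33.97; W sinα = 71.0
Slice 3: Δl = 1.2/cos52.0° = 1.949 m; N'_3 = 23·cos52.0° = 14.2; c'Δl = 20.66; W sinα = 18.1
Σc'Δl = 83.3 kN/m; ΣN' = 204.6 kN/m; ΣW sinα = 93.5 kN/m
Resisting = 83.3 + 204.6·tan22.5° = 83.3 + 84.7 = 168.1 kN/m
FS = 168.1 / 93.5 = 1.797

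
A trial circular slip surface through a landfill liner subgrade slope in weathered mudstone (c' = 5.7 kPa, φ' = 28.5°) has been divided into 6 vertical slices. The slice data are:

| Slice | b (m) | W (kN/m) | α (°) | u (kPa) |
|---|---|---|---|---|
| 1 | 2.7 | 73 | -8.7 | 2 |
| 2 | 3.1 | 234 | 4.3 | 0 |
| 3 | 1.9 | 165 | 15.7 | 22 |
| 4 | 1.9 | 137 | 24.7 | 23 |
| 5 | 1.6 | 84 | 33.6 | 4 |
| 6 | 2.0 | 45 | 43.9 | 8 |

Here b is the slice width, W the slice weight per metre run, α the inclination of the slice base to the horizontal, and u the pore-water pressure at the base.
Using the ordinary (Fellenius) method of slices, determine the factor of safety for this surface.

FS = 2.09

Ordinary method of slices: FS = Σ[c'·Δl_i + (W_i cosα_i − u_i·Δl_i)·tanφ'] / Σ W_i sinα_i, with Δl_i = b_i / cosα_i.
Slice 1: Δl = 2.7/cos(-8.7°) = 2.731 m; N'_1 = 73·cos(-8.7°) − 2·2.731 = 66.7; c'Δl = 15.57; W sinα = -11.0
Slice 2: Δl = 3.1/cos4.3° = 3.109 m; N'_2 = 234·cos4.3° − 0·3.109 = 233.3; c'Δl = 17.72; W sinα = 17.5
Slice 3: Δl = 1.9/cos15.7° = 1.974 m; N'_3 = 165·cos15.7° − 22·1.974 = 115.4; c'Δl = 11.25; W sinα = 44.6
Slice 4: Δl = 1.9/cos24.7° = 2.091 m; N'_4 = 137·cos24.7° − 23·2.091 = 76.4; c'Δl = 11.92; W sinα = 57.2
Slice 5: Δl = 1.6/cos33.6° = 1.921 m; N'_5 = 84·cos33.6° − 4·1.921 = 62.3; c'Δl = 10.95; W sinα = 46.5
Slice 6: Δl = 2.0/cos43.9° = 2.776 m; N'_6 = 45·cos43.9° − 8·2.776 = 10.2; c'Δl = 15.82; W sinα = 31.2
Σc'Δl = 83.2 kN/m; ΣN' = 564.3 kN/m; ΣW sinα = 186.1 kN/m
Resisting = 83.2 + 564.3·tan28.5° = 83.2 + 306.4 = 389.6 kN/m
FS = 389.6 / 186.1 = 2.094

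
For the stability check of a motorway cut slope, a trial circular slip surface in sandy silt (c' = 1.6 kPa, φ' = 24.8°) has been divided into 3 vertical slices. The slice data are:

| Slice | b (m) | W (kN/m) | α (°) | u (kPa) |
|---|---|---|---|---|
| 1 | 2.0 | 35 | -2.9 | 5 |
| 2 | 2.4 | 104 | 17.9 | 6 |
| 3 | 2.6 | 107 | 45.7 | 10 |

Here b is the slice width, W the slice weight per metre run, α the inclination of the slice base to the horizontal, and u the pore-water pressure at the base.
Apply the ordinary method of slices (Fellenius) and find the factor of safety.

Ordinary method of slices: FS = Σ[c'·Δl_i + (W_i cosα_i − u_i·Δl_i)·tanφ'] / Σ W_i sinα_i, with Δl_i = b_i / cosα_i.
Slice 1: Δl = 2.0/cos(-2.9°) = 2.003 m; N'_1 = 35·cos(-2.9°) − 5·2.003 = 24.9; c'Δl = 3.20; W sinα = -1.8
Slice 2: Δl = 2.4/cos17.9° = 2.522 m; N'_2 = 104·cos17.9° − 6·2.522 = 83.8; c'Δl = 4.04; W sinα = 32.0
Slice 3: Δl = 2.6/cos45.7° = 3.723 m; N'_3 = 107·cos45.7° − 10·3.723 = 37.5; c'Δl = 5.96; W sinα = 76.6
Σc'Δl = 13.2 kN/m; ΣN' = 146.3 kN/m; ΣW sinα = 106.8 kN/m
Resisting = 13.2 + 146.3·tan24.8° = 13.2 + 67.6 = 80.8 kN/m
FS = 80.8 / 106.8 = 0.757

FS = 0.76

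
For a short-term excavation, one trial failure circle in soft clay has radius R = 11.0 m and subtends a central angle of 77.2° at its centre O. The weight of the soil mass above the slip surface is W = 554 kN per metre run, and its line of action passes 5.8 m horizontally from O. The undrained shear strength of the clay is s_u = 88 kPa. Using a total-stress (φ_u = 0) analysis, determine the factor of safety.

Taking moments about the centre O, the resisting moment is provided by the undrained shear strength acting along the arc:
Arc length L_a = R·θ = 11.0·(77.2°·π/180) = 11.0·1.3474 = 14.82 m
M_R = s_u·L_a·R = 88·14.82·11.0 = 14347.1 kN·m/m
M_D = W·d = 554·5.8 = 3213.2 kN·m/m
FS = M_R / M_D = 14347.1 / 3213.2 = 4.465

FS = 4.47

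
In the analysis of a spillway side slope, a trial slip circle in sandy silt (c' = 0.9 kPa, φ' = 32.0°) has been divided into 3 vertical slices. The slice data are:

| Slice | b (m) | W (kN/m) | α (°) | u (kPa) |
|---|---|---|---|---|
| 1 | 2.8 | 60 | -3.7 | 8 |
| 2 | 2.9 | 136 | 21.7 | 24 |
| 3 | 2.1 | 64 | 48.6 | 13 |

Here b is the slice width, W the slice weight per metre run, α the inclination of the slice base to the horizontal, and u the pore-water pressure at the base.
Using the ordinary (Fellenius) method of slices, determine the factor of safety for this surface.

FS = 0.68

Ordinary method of slices: FS = Σ[c'·Δl_i + (W_i cosα_i − u_i·Δl_i)·tanφ'] / Σ W_i sinα_i, with Δl_i = b_i / cosα_i.
Slice 1: Δl = 2.8/cos(-3.7°) = 2.806 m; N'_1 = 60·cos(-3.7°) − 8·2.806 = 37.4; c'Δl = 2.53; W sinα = -3.9
Slice 2: Δl = 2.9/cos21.7° = 3.121 m; N'_2 = 136·cos21.7° − 24·3.121 = 51.5; c'Δl = 2.81; W sinα = 50.3
Slice 3: Δl = 2.1/cos48.6° = 3.176 m; N'_3 = 64·cos48.6° − 13·3.176 = 1.0; c'Δl = 2.86; W sinα = 48.0
Σc'Δl = 8.2 kN/m; ΣN' = 89.9 kN/m; ΣW sinα = 94.4 kN/m
Resisting = 8.2 + 89.9·tan32.0° = 8.2 + 56.2 = 64.4 kN/m
FS = 64.4 / 94.4 = 0.682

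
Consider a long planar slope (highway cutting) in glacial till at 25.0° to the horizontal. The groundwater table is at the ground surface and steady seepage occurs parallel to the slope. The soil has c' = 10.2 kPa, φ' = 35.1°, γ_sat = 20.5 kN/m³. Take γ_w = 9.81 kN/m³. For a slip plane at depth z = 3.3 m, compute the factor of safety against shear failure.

FS = 1.18

With seepage parallel to the slope and the water table at the surface, the effective normal stress on the slip plane uses the buoyant unit weight γ' = γ_sat − γ_w while the driving shear stress uses γ_sat:
FS = [c' + γ' z cos²β tanφ'] / [γ_sat z sinβ cosβ]
γ' = 20.5 − 9.81 = 10.69 kN/m³
Numerator = 10.2 + 10.69·3.3·cos²25.0°·tan35.1° = 10.2 + 10.69·3.3·0.8214·0.7028 = 30.565 kPa
Denominator = 20.5·3.3·sin25.0°·cos25.0° = 20.5·3.3·0.4226·0.9063 = 25.911 kPa
FS = 30.565 / 25.911 = 1.180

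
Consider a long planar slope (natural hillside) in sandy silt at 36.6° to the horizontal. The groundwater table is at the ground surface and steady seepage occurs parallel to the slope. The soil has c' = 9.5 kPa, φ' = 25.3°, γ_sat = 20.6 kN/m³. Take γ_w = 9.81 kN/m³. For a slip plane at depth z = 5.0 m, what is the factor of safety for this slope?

FS = 0.53

With seepage parallel to the slope and the water table at the surface, the effective normal stress on the slip plane uses the buoyant unit weight γ' = γ_sat − γ_w while the driving shear stress uses γ_sat:
FS = [c' + γ' z cos²β tanφ'] / [γ_sat z sinβ cosβ]
γ' = 20.6 − 9.81 = 10.79 kN/m³
Numerator = 9.5 + 10.79·5.0·cos²36.6°·tan25.3° = 9.5 + 10.79·5.0·0.6445·0.4727 = 25.936 kPa
Denominator = 20.6·5.0·sin36.6°·cos36.6° = 20.6·5.0·0.5962·0.8028 = 49.302 kPa
FS = 25.936 / 49.302 = 0.526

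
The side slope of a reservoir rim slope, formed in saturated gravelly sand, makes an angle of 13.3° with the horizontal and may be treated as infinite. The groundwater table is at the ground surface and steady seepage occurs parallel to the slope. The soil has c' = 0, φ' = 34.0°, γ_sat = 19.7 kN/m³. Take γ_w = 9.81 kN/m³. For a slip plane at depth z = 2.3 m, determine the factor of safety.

FS = 1.43

With seepage parallel to the slope and the water table at the surface, the effective normal stress on the slip plane uses the buoyant unit weight γ' = γ_sat − γ_w while the driving shear stress uses γ_sat:
FS = [c' + γ' z cos²β tanφ'] / [γ_sat z sinβ cosβ]
(For c' = 0 this reduces to FS = (γ'/γ_sat)·tanφ'/tanβ.)
γ' = 19.7 − 9.81 = 9.89 kN/m³
Numerator = 0.0 + 9.89·2.3·cos²13.3°·tan34.0° = 0.0 + 9.89·2.3·0.9471·0.6745 = 14.531 kPa
Denominator = 19.7·2.3·sin13.3°·cos13.3° = 19.7·2.3·0.2300·0.9732 = 10.144 kPa
FS = 14.531 / 10.144 = 1.432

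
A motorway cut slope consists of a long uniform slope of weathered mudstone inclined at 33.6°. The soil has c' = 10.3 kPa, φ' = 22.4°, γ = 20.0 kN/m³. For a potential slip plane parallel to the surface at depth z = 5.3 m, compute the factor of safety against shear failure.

For an infinite slope with a slip plane parallel to the surface (no pore pressure): FS = [c' + γz cos²β tanφ'] / [γz sinβ cosβ].
γz = 20.0·5.3 = 106.00 kN/m²
Numerator = 10.3 + 106.00·cos²33.6°·tan22.4° = 10.3 + 106.00·0.6938·0.4122 = 40.610 kPa
Denominator = 106.00·sin33.6°·cos33.6° = 106.00·0.5534·0.8329 = 48.859 kPa
FS = 40.610 / 48.859 = 0.831

FS = 0.83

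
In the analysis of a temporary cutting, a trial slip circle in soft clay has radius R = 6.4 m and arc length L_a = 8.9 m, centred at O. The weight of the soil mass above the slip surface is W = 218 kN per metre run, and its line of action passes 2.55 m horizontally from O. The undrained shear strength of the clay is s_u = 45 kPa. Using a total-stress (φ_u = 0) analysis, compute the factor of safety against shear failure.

FS = 4.61

Taking moments about the centre O, the resisting moment is provided by the undrained shear strength acting along the arc:
M_R = s_u·L_a·R = 45·8.90·6.4 = 2563.2 kN·m/m
M_D = W·d = 218·2.55 = 555.9 kN·m/m
FS = M_R / M_D = 2563.2 / 555.9 = 4.611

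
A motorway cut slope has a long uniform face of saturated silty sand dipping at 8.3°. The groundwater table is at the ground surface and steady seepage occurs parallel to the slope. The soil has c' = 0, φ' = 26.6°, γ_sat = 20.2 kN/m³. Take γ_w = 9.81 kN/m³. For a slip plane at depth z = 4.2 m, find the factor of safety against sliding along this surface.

FS = 1.77

With seepage parallel to the slope and the water table at the surface, the effective normal stress on the slip plane uses the buoyant unit weight γ' = γ_sat − γ_w while the driving shear stress uses γ_sat:
FS = [c' + γ' z cos²β tanφ'] / [γ_sat z sinβ cosβ]
(For c' = 0 this reduces to FS = (γ'/γ_sat)·tanφ'/tanβ.)
γ' = 20.2 − 9.81 = 10.39 kN/m³
Numerator = 0.0 + 10.39·4.2·cos²8.3°·tan26.6° = 0.0 + 10.39·4.2·0.9792·0.5008 = 21.397 kPa
Denominator = 20.2·4.2·sin8.3°·cos8.3° = 20.2·4.2·0.1444·0.9895 = 12.119 kPa
FS = 21.397 / 12.119 = 1.766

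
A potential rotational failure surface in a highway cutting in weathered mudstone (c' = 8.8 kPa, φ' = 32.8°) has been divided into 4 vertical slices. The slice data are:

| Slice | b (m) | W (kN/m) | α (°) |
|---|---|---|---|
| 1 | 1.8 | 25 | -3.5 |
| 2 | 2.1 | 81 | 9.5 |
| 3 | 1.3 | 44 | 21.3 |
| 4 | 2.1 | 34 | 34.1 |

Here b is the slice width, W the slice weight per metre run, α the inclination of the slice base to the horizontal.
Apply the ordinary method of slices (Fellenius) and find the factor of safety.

Ordinary method of slices: FS = Σ[c'·Δl_i + (W_i cosα_i)·tanφ'] / Σ W_i sinα_i, with Δl_i = b_i / cosα_i.
Slice 1: Δl = 1.8/cos(-3.5°) = 1.803 m; N'_1 = 25·cos(-3.5°) = 25.0; c'Δl = 15.87; W sinα = -1.5
Slice 2: Δl = 2.1/cos9.5° = 2.129 m; N'_2 = 81·cos9.5° = 79.9; c'Δl = 18.74; W sinα = 13.4
Slice 3: Δl = 1.3/cos21.3° = 1.395 m; N'_3 = 44·cos21.3° = 41.0; c'Δl = 12.28; W sinα = 16.0
Slice 4: Δl = 2.1/cos34.1° = 2.536 m; N'_4 = 34·cos34.1° = 28.2; c'Δl = 22.32; W sinα = 19.1
Σc'Δl = 69.2 kN/m; ΣN' = 174.0 kN/m; ΣW sinα = 46.9 kN/m
Resisting = 69.2 + 174.0·tan32.8° = 69.2 + 112.1 = 181.3 kN/m
FS = 181.3 / 46.9 = 3.867

FS = 3.87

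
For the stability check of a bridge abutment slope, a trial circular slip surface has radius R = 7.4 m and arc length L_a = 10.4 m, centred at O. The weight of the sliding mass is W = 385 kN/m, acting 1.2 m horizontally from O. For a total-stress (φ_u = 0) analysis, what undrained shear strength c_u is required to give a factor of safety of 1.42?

FS = c_u·L_a·R / (W·d), so c_u = FS·W·d / (L_a·R).
c_u = 1.42·385·1.2 / (10.40·7.4) = 656.0 / 76.96 = 8.52 kPa

c_u = 8.5 kPa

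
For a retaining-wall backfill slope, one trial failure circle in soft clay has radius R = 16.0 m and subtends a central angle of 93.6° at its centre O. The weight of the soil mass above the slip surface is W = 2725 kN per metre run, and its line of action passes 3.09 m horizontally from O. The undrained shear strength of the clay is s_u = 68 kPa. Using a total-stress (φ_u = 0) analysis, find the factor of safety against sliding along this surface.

Taking moments about the centre O, the resisting moment is provided by the undrained shear strength acting along the arc:
Arc length L_a = R·θ = 16.0·(93.6°·π/180) = 16.0·1.6336 = 26.14 m
M_R = s_u·L_a·R = 68·26.14·16.0 = 28438.2 kN·m/m
M_D = W·d = 2725·3.09 = 8420.2 kN·m/m
FS = M_R / M_D = 28438.2 / 8420.2 = 3.377

FS = 3.38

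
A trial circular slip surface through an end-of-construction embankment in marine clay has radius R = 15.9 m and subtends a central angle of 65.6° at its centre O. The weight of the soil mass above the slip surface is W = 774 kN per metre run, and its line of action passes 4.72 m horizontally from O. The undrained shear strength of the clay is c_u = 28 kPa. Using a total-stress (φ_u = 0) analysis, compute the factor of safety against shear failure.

FS = 2.22

Taking moments about the centre O, the resisting moment is provided by the undrained shear strength acting along the arc:
Arc length L_a = R·θ = 15.9·(65.6°·π/180) = 15.9·1.1449 = 18.20 m
M_R = c_u·L_a·R = 28·18.20·15.9 = 8104.6 kN·m/m
M_D = W·d = 774·4.72 = 3653.3 kN·m/m
FS = M_R / M_D = 8104.6 / 3653.3 = 2.218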